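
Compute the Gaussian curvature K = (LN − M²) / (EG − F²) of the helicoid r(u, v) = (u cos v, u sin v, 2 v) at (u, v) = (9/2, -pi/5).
K = -64/9409

Coefficients of the first fundamental form: E = 1, F = 0, G = u^2 + 4.
Coefficients of the second fundamental form: L = 0, M = -2/sqrt(u^2 + 4), N = 0.
Assemble K = (LN − M²)/(EG − F²) = -4/(u^2 + 4)^2. At (u, v) = (9/2, -pi/5): K = -64/9409.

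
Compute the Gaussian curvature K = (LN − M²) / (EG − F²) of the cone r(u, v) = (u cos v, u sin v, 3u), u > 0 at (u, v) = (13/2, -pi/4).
K = 0

Coefficients of the first fundamental form: E = 10, F = 0, G = u^2.
Coefficients of the second fundamental form: L = 0, M = 0, N = 3*sqrt(10)*u^2/(10*Abs(u)).
Assemble K = (LN − M²)/(EG − F²) = 0. At (u, v) = (13/2, -pi/4): K = 0.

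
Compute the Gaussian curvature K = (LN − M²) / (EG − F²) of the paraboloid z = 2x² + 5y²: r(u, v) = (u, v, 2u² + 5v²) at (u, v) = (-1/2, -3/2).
K = 2/2645

Coefficients of the first fundamental form: E = 16*u^2 + 1, F = 40*u*v, G = 100*v^2 + 1.
Coefficients of the second fundamental form: L = 4/sqrt(16*u^2 + 100*v^2 + 1), M = 0, N = 10/sqrt(16*u^2 + 100*v^2 + 1).
Assemble K = (LN − M²)/(EG − F²) = 40/(256*u^4 + 3200*u^2*v^2 + 32*u^2 + 10000*v^4 + 200*v^2 + 1). At (u, v) = (-1/2, -3/2): K = 2/2645.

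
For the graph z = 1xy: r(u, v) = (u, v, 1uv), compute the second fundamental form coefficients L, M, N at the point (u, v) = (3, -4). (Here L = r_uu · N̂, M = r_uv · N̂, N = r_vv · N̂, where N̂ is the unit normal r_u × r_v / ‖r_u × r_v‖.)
L = 0;  M = sqrt(26)/26;  N = 0

Compute the unit normal N̂(u, v) = (-v/sqrt(u^2 + v^2 + 1), -u/sqrt(u^2 + v^2 + 1), 1/sqrt(u^2 + v^2 + 1)), and the second partials r_uu, r_uv, r_vv. Take dot products:
  L(u, v) = r_uu · N̂ = 0,
  M(u, v) = r_uv · N̂ = 1/sqrt(u^2 + v^2 + 1),
  N(u, v) = r_vv · N̂ = 0.
Evaluating at (u, v) = (3, -4):
  L = 0, M = sqrt(26)/26, N = 0.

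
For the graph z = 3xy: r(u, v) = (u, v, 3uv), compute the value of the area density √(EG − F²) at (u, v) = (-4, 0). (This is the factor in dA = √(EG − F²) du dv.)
√(EG − F²)|_{(-4, 0)} = sqrt(145)

E = 9*v^2 + 1, F = 9*u*v, G = 9*u^2 + 1, so EG − F² = 9*u^2 + 9*v^2 + 1. Taking the positive square root: √(EG − F²) = sqrt(9*u^2 + 9*v^2 + 1). At (u, v) = (-4, 0): sqrt(145).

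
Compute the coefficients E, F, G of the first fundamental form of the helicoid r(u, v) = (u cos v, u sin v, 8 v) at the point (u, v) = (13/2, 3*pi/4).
E = 1;  F = 0;  G = 425/4

Partials: r_u = (cos(v), sin(v), 0), r_v = (-u*sin(v), u*cos(v), 8). As functions of (u, v):
  E = r_u · r_u = 1,
  F = r_u · r_v = 0,
  G = r_v · r_v = u^2 + 64.
Evaluating at (u, v) = (13/2, 3*pi/4): E = 1, F = 0, G = 425/4.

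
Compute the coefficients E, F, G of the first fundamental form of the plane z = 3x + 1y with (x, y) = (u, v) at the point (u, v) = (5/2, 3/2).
E = 10;  F = 3;  G = 2

Partials: r_u = (1, 0, 3), r_v = (0, 1, 1). As functions of (u, v):
  E = r_u · r_u = 10,
  F = r_u · r_v = 3,
  G = r_v · r_v = 2.
Evaluating at (u, v) = (5/2, 3/2): E = 10, F = 3, G = 2.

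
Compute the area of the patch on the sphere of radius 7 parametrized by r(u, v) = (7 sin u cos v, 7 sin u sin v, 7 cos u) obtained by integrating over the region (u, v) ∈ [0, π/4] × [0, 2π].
Area = 49*pi*(2 - sqrt(2))

Area = ∫∫ √(EG − F²) du dv with √(EG − F²) = 49*Abs(sin(u)). Integrating over [0, π/4] × [0, 2π] gives 49*pi*(2 - sqrt(2)).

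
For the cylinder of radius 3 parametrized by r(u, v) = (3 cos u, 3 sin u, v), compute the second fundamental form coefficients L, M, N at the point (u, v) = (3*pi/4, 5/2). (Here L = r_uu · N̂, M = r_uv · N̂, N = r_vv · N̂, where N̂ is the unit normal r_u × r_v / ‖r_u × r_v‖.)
L = -3;  M = 0;  N = 0

Compute the unit normal N̂(u, v) = (cos(u), sin(u), 0), and the second partials r_uu, r_uv, r_vv. Take dot products:
  L(u, v) = r_uu · N̂ = -3,
  M(u, v) = r_uv · N̂ = 0,
  N(u, v) = r_vv · N̂ = 0.
Evaluating at (u, v) = (3*pi/4, 5/2):
  L = -3, M = 0, N = 0.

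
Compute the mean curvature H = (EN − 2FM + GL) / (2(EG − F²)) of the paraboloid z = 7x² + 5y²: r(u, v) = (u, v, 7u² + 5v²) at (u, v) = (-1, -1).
H = 188*sqrt(33)/3267

With E = 196*u^2 + 1, F = 140*u*v, G = 100*v^2 + 1, L = 14/sqrt(196*u^2 + 100*v^2 + 1), M = 0, N = 10/sqrt(196*u^2 + 100*v^2 + 1), assemble
  H = (EN − 2FM + GL) / (2(EG − F²)) = 4*(245*u^2 + 175*v^2 + 3)/(196*u^2 + 100*v^2 + 1)^(3/2).
At (u, v) = (-1, -1): H = 188*sqrt(33)/3267.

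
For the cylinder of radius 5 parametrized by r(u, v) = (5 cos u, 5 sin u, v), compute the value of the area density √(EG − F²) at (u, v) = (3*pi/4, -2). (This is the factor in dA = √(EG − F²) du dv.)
√(EG − F²)|_{(3*pi/4, -2)} = 5

E = 25, F = 0, G = 1, so EG − F² = 25. Taking the positive square root: √(EG − F²) = 5. At (u, v) = (3*pi/4, -2): 5.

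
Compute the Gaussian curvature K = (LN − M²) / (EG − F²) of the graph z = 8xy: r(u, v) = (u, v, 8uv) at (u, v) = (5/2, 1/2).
K = -64/173889

Coefficients of the first fundamental form: E = 64*v^2 + 1, F = 64*u*v, G = 64*u^2 + 1.
Coefficients of the second fundamental form: L = 0, M = 8/sqrt(64*u^2 + 64*v^2 + 1), N = 0.
Assemble K = (LN − M²)/(EG − F²) = -64/(4096*u^4 + 8192*u^2*v^2 + 128*u^2 + 4096*v^4 + 128*v^2 + 1). At (u, v) = (5/2, 1/2): K = -64/173889.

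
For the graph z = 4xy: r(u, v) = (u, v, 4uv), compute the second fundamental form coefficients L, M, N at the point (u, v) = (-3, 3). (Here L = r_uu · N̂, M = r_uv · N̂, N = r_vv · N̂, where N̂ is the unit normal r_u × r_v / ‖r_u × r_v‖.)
L = 0;  M = 4/17;  N = 0

Compute the unit normal N̂(u, v) = (-4*v/sqrt(16*u^2 + 16*v^2 + 1), -4*u/sqrt(16*u^2 + 16*v^2 + 1), 1/sqrt(16*u^2 + 16*v^2 + 1)), and the second partials r_uu, r_uv, r_vv. Take dot products:
  L(u, v) = r_uu · N̂ = 0,
  M(u, v) = r_uv · N̂ = 4/sqrt(16*u^2 + 16*v^2 + 1),
  N(u, v) = r_vv · N̂ = 0.
Evaluating at (u, v) = (-3, 3):
  L = 0, M = 4/17, N = 0.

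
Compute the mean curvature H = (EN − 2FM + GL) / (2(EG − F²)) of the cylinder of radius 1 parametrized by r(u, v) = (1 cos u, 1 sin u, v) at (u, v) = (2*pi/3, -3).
H = -1/2

With E = 1, F = 0, G = 1, L = -1, M = 0, N = 0, assemble
  H = (EN − 2FM + GL) / (2(EG − F²)) = -1/2.
At (u, v) = (2*pi/3, -3): H = -1/2.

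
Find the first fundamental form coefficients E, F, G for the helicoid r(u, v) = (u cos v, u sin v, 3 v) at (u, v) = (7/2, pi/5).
E = 1;  F = 0;  G = 85/4

Partials: r_u = (cos(v), sin(v), 0), r_v = (-u*sin(v), u*cos(v), 3). As functions of (u, v):
  E = r_u · r_u = 1,
  F = r_u · r_v = 0,
  G = r_v · r_v = u^2 + 9.
Evaluating at (u, v) = (7/2, pi/5): E = 1, F = 0, G = 85/4.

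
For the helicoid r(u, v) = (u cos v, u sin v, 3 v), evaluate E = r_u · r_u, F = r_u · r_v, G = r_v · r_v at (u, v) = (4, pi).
E = 1;  F = 0;  G = 25

Partials: r_u = (cos(v), sin(v), 0), r_v = (-u*sin(v), u*cos(v), 3). As functions of (u, v):
  E = r_u · r_u = 1,
  F = r_u · r_v = 0,
  G = r_v · r_v = u^2 + 9.
Evaluating at (u, v) = (4, pi): E = 1, F = 0, G = 25.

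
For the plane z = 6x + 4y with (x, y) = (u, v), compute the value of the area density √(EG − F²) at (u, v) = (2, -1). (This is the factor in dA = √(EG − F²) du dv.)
√(EG − F²)|_{(2, -1)} = sqrt(53)

E = 37, F = 24, G = 17, so EG − F² = 53. Taking the positive square root: √(EG − F²) = sqrt(53). At (u, v) = (2, -1): sqrt(53).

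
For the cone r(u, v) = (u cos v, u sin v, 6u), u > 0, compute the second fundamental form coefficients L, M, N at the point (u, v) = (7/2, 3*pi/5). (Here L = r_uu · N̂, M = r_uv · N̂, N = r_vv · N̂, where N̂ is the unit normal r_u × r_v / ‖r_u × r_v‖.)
L = 0;  M = 0;  N = 21*sqrt(37)/37

Compute the unit normal N̂(u, v) = (-6*sqrt(37)*u*cos(v)/(37*Abs(u)), -6*sqrt(37)*u*sin(v)/(37*Abs(u)), sqrt(37)*u/(37*Abs(u))), and the second partials r_uu, r_uv, r_vv. Take dot products:
  L(u, v) = r_uu · N̂ = 0,
  M(u, v) = r_uv · N̂ = 0,
  N(u, v) = r_vv · N̂ = 6*sqrt(37)*u^2/(37*Abs(u)).
Evaluating at (u, v) = (7/2, 3*pi/5):
  L = 0, M = 0, N = 21*sqrt(37)/37.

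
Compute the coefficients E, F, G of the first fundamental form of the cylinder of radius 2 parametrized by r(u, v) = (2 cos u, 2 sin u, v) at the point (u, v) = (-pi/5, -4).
E = 4;  F = 0;  G = 1

Partials: r_u = (-2*sin(u), 2*cos(u), 0), r_v = (0, 0, 1). As functions of (u, v):
  E = r_u · r_u = 4,
  F = r_u · r_v = 0,
  G = r_v · r_v = 1.
Evaluating at (u, v) = (-pi/5, -4): E = 4, F = 0, G = 1.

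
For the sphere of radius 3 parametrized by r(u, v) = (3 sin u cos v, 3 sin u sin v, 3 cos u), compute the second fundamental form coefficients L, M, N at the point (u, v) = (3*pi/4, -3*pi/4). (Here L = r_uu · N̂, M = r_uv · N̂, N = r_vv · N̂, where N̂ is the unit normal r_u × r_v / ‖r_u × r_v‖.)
L = -3;  M = 0;  N = -3/2

Compute the unit normal N̂(u, v) = (sin(u)^2*cos(v)/Abs(sin(u)), sin(u)^2*sin(v)/Abs(sin(u)), sin(2*u)/(2*Abs(sin(u)))), and the second partials r_uu, r_uv, r_vv. Take dot products:
  L(u, v) = r_uu · N̂ = -3*sin(u)/Abs(sin(u)),
  M(u, v) = r_uv · N̂ = 0,
  N(u, v) = r_vv · N̂ = -3*sin(u)^3/Abs(sin(u)).
Evaluating at (u, v) = (3*pi/4, -3*pi/4):
  L = -3, M = 0, N = -3/2.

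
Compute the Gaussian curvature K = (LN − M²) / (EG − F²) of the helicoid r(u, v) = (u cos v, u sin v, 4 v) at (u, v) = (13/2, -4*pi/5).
K = -256/54289

Coefficients of the first fundamental form: E = 1, F = 0, G = u^2 + 16.
Coefficients of the second fundamental form: L = 0, M = -4/sqrt(u^2 + 16), N = 0.
Assemble K = (LN − M²)/(EG − F²) = -16/(u^2 + 16)^2. At (u, v) = (13/2, -4*pi/5): K = -256/54289.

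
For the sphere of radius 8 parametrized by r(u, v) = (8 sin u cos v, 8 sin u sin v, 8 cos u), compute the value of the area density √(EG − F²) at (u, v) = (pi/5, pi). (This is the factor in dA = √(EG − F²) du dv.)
√(EG − F²)|_{(pi/5, pi)} = 16*sqrt(10 - 2*sqrt(5))

E = 64, F = 0, G = 64*sin(u)^2, so EG − F² = 4096*sin(u)^2. Taking the positive square root: √(EG − F²) = 64*Abs(sin(u)). At (u, v) = (pi/5, pi): 16*sqrt(10 - 2*sqrt(5)).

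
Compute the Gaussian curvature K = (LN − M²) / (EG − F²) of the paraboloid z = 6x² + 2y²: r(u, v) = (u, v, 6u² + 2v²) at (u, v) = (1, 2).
K = 48/43681

Coefficients of the first fundamental form: E = 144*u^2 + 1, F = 48*u*v, G = 16*v^2 + 1.
Coefficients of the second fundamental form: L = 12/sqrt(144*u^2 + 16*v^2 + 1), M = 0, N = 4/sqrt(144*u^2 + 16*v^2 + 1).
Assemble K = (LN − M²)/(EG − F²) = 48/(20736*u^4 + 4608*u^2*v^2 + 288*u^2 + 256*v^4 + 32*v^2 + 1). At (u, v) = (1, 2): K = 48/43681.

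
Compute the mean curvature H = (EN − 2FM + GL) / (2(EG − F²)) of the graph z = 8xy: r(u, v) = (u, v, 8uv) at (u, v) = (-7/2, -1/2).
H = -896*sqrt(89)/213867

With E = 64*v^2 + 1, F = 64*u*v, G = 64*u^2 + 1, L = 0, M = 8/sqrt(64*u^2 + 64*v^2 + 1), N = 0, assemble
  H = (EN − 2FM + GL) / (2(EG − F²)) = -512*u*v/(64*u^2 + 64*v^2 + 1)^(3/2).
At (u, v) = (-7/2, -1/2): H = -896*sqrt(89)/213867.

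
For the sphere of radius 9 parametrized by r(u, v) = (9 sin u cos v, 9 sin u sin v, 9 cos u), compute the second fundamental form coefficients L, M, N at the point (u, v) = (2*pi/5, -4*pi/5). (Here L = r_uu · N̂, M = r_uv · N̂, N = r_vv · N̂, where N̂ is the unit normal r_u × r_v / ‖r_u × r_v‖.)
L = -9;  M = 0;  N = -45/8 - 9*sqrt(5)/8

Compute the unit normal N̂(u, v) = (sin(u)^2*cos(v)/Abs(sin(u)), sin(u)^2*sin(v)/Abs(sin(u)), sin(2*u)/(2*Abs(sin(u)))), and the second partials r_uu, r_uv, r_vv. Take dot products:
  L(u, v) = r_uu · N̂ = -9*sin(u)/Abs(sin(u)),
  M(u, v) = r_uv · N̂ = 0,
  N(u, v) = r_vv · N̂ = -9*sin(u)^3/Abs(sin(u)).
Evaluating at (u, v) = (2*pi/5, -4*pi/5):
  L = -9, M = 0, N = -45/8 - 9*sqrt(5)/8.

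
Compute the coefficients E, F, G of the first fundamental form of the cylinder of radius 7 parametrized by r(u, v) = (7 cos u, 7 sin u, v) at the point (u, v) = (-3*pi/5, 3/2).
E = 49;  F = 0;  G = 1

Partials: r_u = (-7*sin(u), 7*cos(u), 0), r_v = (0, 0, 1). As functions of (u, v):
  E = r_u · r_u = 49,
  F = r_u · r_v = 0,
  G = r_v · r_v = 1.
Evaluating at (u, v) = (-3*pi/5, 3/2): E = 49, F = 0, G = 1.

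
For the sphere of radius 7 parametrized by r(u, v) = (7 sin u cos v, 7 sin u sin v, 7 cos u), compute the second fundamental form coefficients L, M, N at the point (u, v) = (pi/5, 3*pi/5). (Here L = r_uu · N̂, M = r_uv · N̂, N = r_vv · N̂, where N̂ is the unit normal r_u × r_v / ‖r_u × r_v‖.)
L = -7;  M = 0;  N = -35/8 + 7*sqrt(5)/8

Compute the unit normal N̂(u, v) = (sin(u)^2*cos(v)/Abs(sin(u)), sin(u)^2*sin(v)/Abs(sin(u)), sin(2*u)/(2*Abs(sin(u)))), and the second partials r_uu, r_uv, r_vv. Take dot products:
  L(u, v) = r_uu · N̂ = -7*sin(u)/Abs(sin(u)),
  M(u, v) = r_uv · N̂ = 0,
  N(u, v) = r_vv · N̂ = -7*sin(u)^3/Abs(sin(u)).
Evaluating at (u, v) = (pi/5, 3*pi/5):
  L = -7, M = 0, N = -35/8 + 7*sqrt(5)/8.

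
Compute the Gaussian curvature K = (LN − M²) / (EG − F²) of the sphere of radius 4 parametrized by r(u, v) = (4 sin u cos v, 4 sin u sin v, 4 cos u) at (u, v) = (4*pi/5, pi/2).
K = 1/16

Coefficients of the first fundamental form: E = 16, F = 0, G = 16*sin(u)^2.
Coefficients of the second fundamental form: L = -4*sin(u)/Abs(sin(u)), M = 0, N = -4*sin(u)^3/Abs(sin(u)).
Assemble K = (LN − M²)/(EG − F²) = 1/16. At (u, v) = (4*pi/5, pi/2): K = 1/16.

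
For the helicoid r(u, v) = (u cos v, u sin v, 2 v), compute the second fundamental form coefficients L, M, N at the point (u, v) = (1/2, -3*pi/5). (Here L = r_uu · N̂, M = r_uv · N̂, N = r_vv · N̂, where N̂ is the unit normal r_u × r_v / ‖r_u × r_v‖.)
L = 0;  M = -4*sqrt(17)/17;  N = 0

Compute the unit normal N̂(u, v) = (2*sin(v)/sqrt(u^2 + 4), -2*cos(v)/sqrt(u^2 + 4), u/sqrt(u^2 + 4)), and the second partials r_uu, r_uv, r_vv. Take dot products:
  L(u, v) = r_uu · N̂ = 0,
  M(u, v) = r_uv · N̂ = -2/sqrt(u^2 + 4),
  N(u, v) = r_vv · N̂ = 0.
Evaluating at (u, v) = (1/2, -3*pi/5):
  L = 0, M = -4*sqrt(17)/17, N = 0.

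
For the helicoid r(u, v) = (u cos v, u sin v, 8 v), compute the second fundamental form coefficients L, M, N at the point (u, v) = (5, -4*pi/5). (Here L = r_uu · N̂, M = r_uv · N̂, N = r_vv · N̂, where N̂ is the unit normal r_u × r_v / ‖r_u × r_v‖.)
L = 0;  M = -8*sqrt(89)/89;  N = 0

Compute the unit normal N̂(u, v) = (8*sin(v)/sqrt(u^2 + 64), -8*cos(v)/sqrt(u^2 + 64), u/sqrt(u^2 + 64)), and the second partials r_uu, r_uv, r_vv. Take dot products:
  L(u, v) = r_uu · N̂ = 0,
  M(u, v) = r_uv · N̂ = -8/sqrt(u^2 + 64),
  N(u, v) = r_vv · N̂ = 0.
Evaluating at (u, v) = (5, -4*pi/5):
  L = 0, M = -8*sqrt(89)/89, N = 0.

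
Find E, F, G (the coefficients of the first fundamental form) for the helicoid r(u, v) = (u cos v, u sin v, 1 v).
E = 1;  F = 0;  G = u^2 + 1

Compute partials: r_u = (cos(v), sin(v), 0), r_v = (-u*sin(v), u*cos(v), 1). Then
  E = r_u · r_u = 1,
  F = r_u · r_v = 0,
  G = r_v · r_v = u^2 + 1.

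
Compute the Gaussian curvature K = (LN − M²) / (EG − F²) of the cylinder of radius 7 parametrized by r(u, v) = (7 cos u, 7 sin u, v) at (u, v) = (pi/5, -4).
K = 0

Coefficients of the first fundamental form: E = 49, F = 0, G = 1.
Coefficients of the second fundamental form: L = -7, M = 0, N = 0.
Assemble K = (LN − M²)/(EG − F²) = 0. At (u, v) = (pi/5, -4): K = 0.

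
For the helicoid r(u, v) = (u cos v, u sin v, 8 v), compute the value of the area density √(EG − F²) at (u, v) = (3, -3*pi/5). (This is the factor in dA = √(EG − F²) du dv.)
√(EG − F²)|_{(3, -3*pi/5)} = sqrt(73)

E = 1, F = 0, G = u^2 + 64, so EG − F² = u^2 + 64. Taking the positive square root: √(EG − F²) = sqrt(u^2 + 64). At (u, v) = (3, -3*pi/5): sqrt(73).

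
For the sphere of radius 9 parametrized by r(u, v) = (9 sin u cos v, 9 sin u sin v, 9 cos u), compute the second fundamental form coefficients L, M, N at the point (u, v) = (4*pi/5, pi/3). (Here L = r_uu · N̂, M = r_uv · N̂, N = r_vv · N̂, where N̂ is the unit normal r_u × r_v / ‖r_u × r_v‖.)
L = -9;  M = 0;  N = -45/8 + 9*sqrt(5)/8

Compute the unit normal N̂(u, v) = (sin(u)^2*cos(v)/Abs(sin(u)), sin(u)^2*sin(v)/Abs(sin(u)), sin(2*u)/(2*Abs(sin(u)))), and the second partials r_uu, r_uv, r_vv. Take dot products:
  L(u, v) = r_uu · N̂ = -9*sin(u)/Abs(sin(u)),
  M(u, v) = r_uv · N̂ = 0,
  N(u, v) = r_vv · N̂ = -9*sin(u)^3/Abs(sin(u)).
Evaluating at (u, v) = (4*pi/5, pi/3):
  L = -9, M = 0, N = -45/8 + 9*sqrt(5)/8.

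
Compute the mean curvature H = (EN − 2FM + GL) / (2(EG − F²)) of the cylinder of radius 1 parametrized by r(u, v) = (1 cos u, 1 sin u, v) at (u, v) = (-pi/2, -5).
H = -1/2

With E = 1, F = 0, G = 1, L = -1, M = 0, N = 0, assemble
  H = (EN − 2FM + GL) / (2(EG − F²)) = -1/2.
At (u, v) = (-pi/2, -5): H = -1/2.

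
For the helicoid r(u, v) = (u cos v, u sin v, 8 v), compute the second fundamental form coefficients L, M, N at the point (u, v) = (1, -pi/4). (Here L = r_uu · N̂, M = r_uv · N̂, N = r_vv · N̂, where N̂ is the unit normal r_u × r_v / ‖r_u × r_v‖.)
L = 0;  M = -8*sqrt(65)/65;  N = 0

Compute the unit normal N̂(u, v) = (8*sin(v)/sqrt(u^2 + 64), -8*cos(v)/sqrt(u^2 + 64), u/sqrt(u^2 + 64)), and the second partials r_uu, r_uv, r_vv. Take dot products:
  L(u, v) = r_uu · N̂ = 0,
  M(u, v) = r_uv · N̂ = -8/sqrt(u^2 + 64),
  N(u, v) = r_vv · N̂ = 0.
Evaluating at (u, v) = (1, -pi/4):
  L = 0, M = -8*sqrt(65)/65, N = 0.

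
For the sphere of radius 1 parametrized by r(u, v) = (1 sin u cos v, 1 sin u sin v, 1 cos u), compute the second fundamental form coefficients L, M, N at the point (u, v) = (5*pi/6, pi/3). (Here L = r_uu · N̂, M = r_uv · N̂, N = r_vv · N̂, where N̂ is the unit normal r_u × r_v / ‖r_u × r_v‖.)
L = -1;  M = 0;  N = -1/4

Compute the unit normal N̂(u, v) = (sin(u)^2*cos(v)/Abs(sin(u)), sin(u)^2*sin(v)/Abs(sin(u)), sin(2*u)/(2*Abs(sin(u)))), and the second partials r_uu, r_uv, r_vv. Take dot products:
  L(u, v) = r_uu · N̂ = -sin(u)/Abs(sin(u)),
  M(u, v) = r_uv · N̂ = 0,
  N(u, v) = r_vv · N̂ = -sin(u)^3/Abs(sin(u)).
Evaluating at (u, v) = (5*pi/6, pi/3):
  L = -1, M = 0, N = -1/4.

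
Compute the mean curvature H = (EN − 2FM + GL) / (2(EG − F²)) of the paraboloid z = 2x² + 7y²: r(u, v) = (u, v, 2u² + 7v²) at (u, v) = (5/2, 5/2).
H = 27*sqrt(1326)/15028

With E = 16*u^2 + 1, F = 56*u*v, G = 196*v^2 + 1, L = 4/sqrt(16*u^2 + 196*v^2 + 1), M = 0, N = 14/sqrt(16*u^2 + 196*v^2 + 1), assemble
  H = (EN − 2FM + GL) / (2(EG − F²)) = (112*u^2 + 392*v^2 + 9)/(16*u^2 + 196*v^2 + 1)^(3/2).
At (u, v) = (5/2, 5/2): H = 27*sqrt(1326)/15028.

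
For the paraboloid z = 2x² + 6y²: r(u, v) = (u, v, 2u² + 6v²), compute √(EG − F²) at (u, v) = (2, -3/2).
√(EG − F²)|_{(2, -3/2)} = sqrt(389)

E = 16*u^2 + 1, F = 48*u*v, G = 144*v^2 + 1; EG − F² = 16*u^2 + 144*v^2 + 1; √(EG − F²) = sqrt(16*u^2 + 144*v^2 + 1). At the given point: sqrt(389).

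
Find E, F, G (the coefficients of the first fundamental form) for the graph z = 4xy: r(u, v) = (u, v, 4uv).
E = 16*v^2 + 1;  F = 16*u*v;  G = 16*u^2 + 1

Compute partials: r_u = (1, 0, 4*v), r_v = (0, 1, 4*u). Then
  E = r_u · r_u = 16*v^2 + 1,
  F = r_u · r_v = 16*u*v,
  G = r_v · r_v = 16*u^2 + 1.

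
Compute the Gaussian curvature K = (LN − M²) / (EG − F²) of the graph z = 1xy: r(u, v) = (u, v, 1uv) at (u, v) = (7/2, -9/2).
K = -4/4489

Coefficients of the first fundamental form: E = v^2 + 1, F = u*v, G = u^2 + 1.
Coefficients of the second fundamental form: L = 0, M = 1/sqrt(u^2 + v^2 + 1), N = 0.
Assemble K = (LN − M²)/(EG − F²) = 1/((u^2*v^2 - (u^2 + 1)*(v^2 + 1))*(u^2 + v^2 + 1)). At (u, v) = (7/2, -9/2): K = -4/4489.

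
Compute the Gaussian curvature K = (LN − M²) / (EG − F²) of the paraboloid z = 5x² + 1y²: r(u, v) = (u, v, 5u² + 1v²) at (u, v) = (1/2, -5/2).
K = 20/2601

Coefficients of the first fundamental form: E = 100*u^2 + 1, F = 20*u*v, G = 4*v^2 + 1.
Coefficients of the second fundamental form: L = 10/sqrt(100*u^2 + 4*v^2 + 1), M = 0, N = 2/sqrt(100*u^2 + 4*v^2 + 1).
Assemble K = (LN − M²)/(EG − F²) = 20/(10000*u^4 + 800*u^2*v^2 + 200*u^2 + 16*v^4 + 8*v^2 + 1). At (u, v) = (1/2, -5/2): K = 20/2601.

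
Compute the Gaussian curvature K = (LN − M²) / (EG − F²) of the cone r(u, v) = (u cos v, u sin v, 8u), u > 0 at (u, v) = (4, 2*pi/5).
K = 0

Coefficients of the first fundamental form: E = 65, F = 0, G = u^2.
Coefficients of the second fundamental form: L = 0, M = 0, N = 8*sqrt(65)*u^2/(65*Abs(u)).
Assemble K = (LN − M²)/(EG − F²) = 0. At (u, v) = (4, 2*pi/5): K = 0.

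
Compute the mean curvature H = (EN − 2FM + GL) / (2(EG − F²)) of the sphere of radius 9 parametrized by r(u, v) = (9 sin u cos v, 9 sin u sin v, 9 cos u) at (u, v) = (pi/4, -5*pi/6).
H = -1/9

With E = 81, F = 0, G = 81*sin(u)^2, L = -9*sin(u)/Abs(sin(u)), M = 0, N = -9*sin(u)^3/Abs(sin(u)), assemble
  H = (EN − 2FM + GL) / (2(EG − F²)) = -sin(u)/(9*Abs(sin(u))).
At (u, v) = (pi/4, -5*pi/6): H = -1/9.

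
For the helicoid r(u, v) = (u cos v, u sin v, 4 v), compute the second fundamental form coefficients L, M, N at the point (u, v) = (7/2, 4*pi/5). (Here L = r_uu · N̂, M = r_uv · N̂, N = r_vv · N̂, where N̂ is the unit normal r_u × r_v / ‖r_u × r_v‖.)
L = 0;  M = -8*sqrt(113)/113;  N = 0

Compute the unit normal N̂(u, v) = (4*sin(v)/sqrt(u^2 + 16), -4*cos(v)/sqrt(u^2 + 16), u/sqrt(u^2 + 16)), and the second partials r_uu, r_uv, r_vv. Take dot products:
  L(u, v) = r_uu · N̂ = 0,
  M(u, v) = r_uv · N̂ = -4/sqrt(u^2 + 16),
  N(u, v) = r_vv · N̂ = 0.
Evaluating at (u, v) = (7/2, 4*pi/5):
  L = 0, M = -8*sqrt(113)/113, N = 0.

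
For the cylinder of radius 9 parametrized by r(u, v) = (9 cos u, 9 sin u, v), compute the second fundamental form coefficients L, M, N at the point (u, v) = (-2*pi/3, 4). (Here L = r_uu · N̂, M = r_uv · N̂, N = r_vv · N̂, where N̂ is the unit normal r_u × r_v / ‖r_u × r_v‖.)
L = -9;  M = 0;  N = 0

Compute the unit normal N̂(u, v) = (cos(u), sin(u), 0), and the second partials r_uu, r_uv, r_vv. Take dot products:
  L(u, v) = r_uu · N̂ = -9,
  M(u, v) = r_uv · N̂ = 0,
  N(u, v) = r_vv · N̂ = 0.
Evaluating at (u, v) = (-2*pi/3, 4):
  L = -9, M = 0, N = 0.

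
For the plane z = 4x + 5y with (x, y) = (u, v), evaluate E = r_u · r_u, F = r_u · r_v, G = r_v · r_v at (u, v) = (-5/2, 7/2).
E = 17;  F = 20;  G = 26

Partials: r_u = (1, 0, 4), r_v = (0, 1, 5). As functions of (u, v):
  E = r_u · r_u = 17,
  F = r_u · r_v = 20,
  G = r_v · r_v = 26.
Evaluating at (u, v) = (-5/2, 7/2): E = 17, F = 20, G = 26.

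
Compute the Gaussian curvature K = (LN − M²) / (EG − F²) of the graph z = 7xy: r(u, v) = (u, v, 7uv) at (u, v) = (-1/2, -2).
K = -784/700569

Coefficients of the first fundamental form: E = 49*v^2 + 1, F = 49*u*v, G = 49*u^2 + 1.
Coefficients of the second fundamental form: L = 0, M = 7/sqrt(49*u^2 + 49*v^2 + 1), N = 0.
Assemble K = (LN − M²)/(EG − F²) = -49/(2401*u^4 + 4802*u^2*v^2 + 98*u^2 + 2401*v^4 + 98*v^2 + 1). At (u, v) = (-1/2, -2): K = -784/700569.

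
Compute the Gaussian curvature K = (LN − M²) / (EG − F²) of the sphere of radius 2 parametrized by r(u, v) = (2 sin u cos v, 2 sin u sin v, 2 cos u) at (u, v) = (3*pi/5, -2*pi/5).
K = 1/4

Coefficients of the first fundamental form: E = 4, F = 0, G = 4*sin(u)^2.
Coefficients of the second fundamental form: L = -2*sin(u)/Abs(sin(u)), M = 0, N = -2*sin(u)^3/Abs(sin(u)).
Assemble K = (LN − M²)/(EG − F²) = 1/4. At (u, v) = (3*pi/5, -2*pi/5): K = 1/4.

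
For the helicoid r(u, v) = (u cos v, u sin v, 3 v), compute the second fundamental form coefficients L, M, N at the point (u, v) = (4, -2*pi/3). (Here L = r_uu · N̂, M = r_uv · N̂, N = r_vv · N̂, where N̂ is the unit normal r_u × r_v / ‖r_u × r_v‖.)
L = 0;  M = -3/5;  N = 0

Compute the unit normal N̂(u, v) = (3*sin(v)/sqrt(u^2 + 9), -3*cos(v)/sqrt(u^2 + 9), u/sqrt(u^2 + 9)), and the second partials r_uu, r_uv, r_vv. Take dot products:
  L(u, v) = r_uu · N̂ = 0,
  M(u, v) = r_uv · N̂ = -3/sqrt(u^2 + 9),
  N(u, v) = r_vv · N̂ = 0.
Evaluating at (u, v) = (4, -2*pi/3):
  L = 0, M = -3/5, N = 0.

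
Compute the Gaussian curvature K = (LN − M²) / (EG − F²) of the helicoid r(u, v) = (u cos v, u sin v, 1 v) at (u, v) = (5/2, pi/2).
K = -16/841

Coefficients of the first fundamental form: E = 1, F = 0, G = u^2 + 1.
Coefficients of the second fundamental form: L = 0, M = -1/sqrt(u^2 + 1), N = 0.
Assemble K = (LN − M²)/(EG − F²) = -1/(u^2 + 1)^2. At (u, v) = (5/2, pi/2): K = -16/841.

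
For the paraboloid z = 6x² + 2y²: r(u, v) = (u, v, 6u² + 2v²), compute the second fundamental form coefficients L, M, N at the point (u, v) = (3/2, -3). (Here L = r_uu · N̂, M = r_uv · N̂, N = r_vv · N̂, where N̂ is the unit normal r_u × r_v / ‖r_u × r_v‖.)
L = 12*sqrt(469)/469;  M = 0;  N = 4*sqrt(469)/469

Compute the unit normal N̂(u, v) = (-12*u/sqrt(144*u^2 + 16*v^2 + 1), -4*v/sqrt(144*u^2 + 16*v^2 + 1), 1/sqrt(144*u^2 + 16*v^2 + 1)), and the second partials r_uu, r_uv, r_vv. Take dot products:
  L(u, v) = r_uu · N̂ = 12/sqrt(144*u^2 + 16*v^2 + 1),
  M(u, v) = r_uv · N̂ = 0,
  N(u, v) = r_vv · N̂ = 4/sqrt(144*u^2 + 16*v^2 + 1).
Evaluating at (u, v) = (3/2, -3):
  L = 12*sqrt(469)/469, M = 0, N = 4*sqrt(469)/469.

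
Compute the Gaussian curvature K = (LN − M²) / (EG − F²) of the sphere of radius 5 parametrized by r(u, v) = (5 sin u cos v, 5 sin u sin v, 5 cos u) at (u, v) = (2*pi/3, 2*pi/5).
K = 1/25

Coefficients of the first fundamental form: E = 25, F = 0, G = 25*sin(u)^2.
Coefficients of the second fundamental form: L = -5*sin(u)/Abs(sin(u)), M = 0, N = -5*sin(u)^3/Abs(sin(u)).
Assemble K = (LN − M²)/(EG − F²) = 1/25. At (u, v) = (2*pi/3, 2*pi/5): K = 1/25.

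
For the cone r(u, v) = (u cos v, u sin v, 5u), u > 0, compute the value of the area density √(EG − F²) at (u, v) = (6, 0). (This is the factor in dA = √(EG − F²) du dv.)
√(EG − F²)|_{(6, 0)} = 6*sqrt(26)

E = 26, F = 0, G = u^2, so EG − F² = 26*u^2. Taking the positive square root: √(EG − F²) = sqrt(26)*Abs(u). At (u, v) = (6, 0): 6*sqrt(26).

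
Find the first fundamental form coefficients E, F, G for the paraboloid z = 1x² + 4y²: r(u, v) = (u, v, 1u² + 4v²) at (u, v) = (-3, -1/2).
E = 37;  F = 24;  G = 17

Partials: r_u = (1, 0, 2*u), r_v = (0, 1, 8*v). As functions of (u, v):
  E = r_u · r_u = 4*u^2 + 1,
  F = r_u · r_v = 16*u*v,
  G = r_v · r_v = 64*v^2 + 1.
Evaluating at (u, v) = (-3, -1/2): E = 37, F = 24, G = 17.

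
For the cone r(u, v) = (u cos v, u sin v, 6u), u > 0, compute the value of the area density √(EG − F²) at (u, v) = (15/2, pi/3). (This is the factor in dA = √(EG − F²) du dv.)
√(EG − F²)|_{(15/2, pi/3)} = 15*sqrt(37)/2

E = 37, F = 0, G = u^2, so EG − F² = 37*u^2. Taking the positive square root: √(EG − F²) = sqrt(37)*Abs(u). At (u, v) = (15/2, pi/3): 15*sqrt(37)/2.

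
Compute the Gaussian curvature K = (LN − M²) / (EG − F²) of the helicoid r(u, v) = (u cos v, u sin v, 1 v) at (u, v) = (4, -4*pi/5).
K = -1/289

Coefficients of the first fundamental form: E = 1, F = 0, G = u^2 + 1.
Coefficients of the second fundamental form: L = 0, M = -1/sqrt(u^2 + 1), N = 0.
Assemble K = (LN − M²)/(EG − F²) = -1/(u^2 + 1)^2. At (u, v) = (4, -4*pi/5): K = -1/289.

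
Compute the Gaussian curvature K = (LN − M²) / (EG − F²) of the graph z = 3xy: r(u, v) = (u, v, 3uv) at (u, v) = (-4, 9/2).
K = -144/1713481

Coefficients of the first fundamental form: E = 9*v^2 + 1, F = 9*u*v, G = 9*u^2 + 1.
Coefficients of the second fundamental form: L = 0, M = 3/sqrt(9*u^2 + 9*v^2 + 1), N = 0.
Assemble K = (LN − M²)/(EG − F²) = -9/(81*u^4 + 162*u^2*v^2 + 18*u^2 + 81*v^4 + 18*v^2 + 1). At (u, v) = (-4, 9/2): K = -144/1713481.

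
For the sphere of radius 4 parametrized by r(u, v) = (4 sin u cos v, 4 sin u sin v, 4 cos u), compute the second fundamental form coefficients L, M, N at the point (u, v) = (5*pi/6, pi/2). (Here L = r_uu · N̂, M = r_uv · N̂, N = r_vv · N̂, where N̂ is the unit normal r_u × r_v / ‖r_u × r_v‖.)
L = -4;  M = 0;  N = -1

Compute the unit normal N̂(u, v) = (sin(u)^2*cos(v)/Abs(sin(u)), sin(u)^2*sin(v)/Abs(sin(u)), sin(2*u)/(2*Abs(sin(u)))), and the second partials r_uu, r_uv, r_vv. Take dot products:
  L(u, v) = r_uu · N̂ = -4*sin(u)/Abs(sin(u)),
  M(u, v) = r_uv · N̂ = 0,
  N(u, v) = r_vv · N̂ = -4*sin(u)^3/Abs(sin(u)).
Evaluating at (u, v) = (5*pi/6, pi/2):
  L = -4, M = 0, N = -1.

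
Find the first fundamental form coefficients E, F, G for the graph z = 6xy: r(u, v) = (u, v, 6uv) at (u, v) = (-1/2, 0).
E = 1;  F = 0;  G = 10

Partials: r_u = (1, 0, 6*v), r_v = (0, 1, 6*u). As functions of (u, v):
  E = r_u · r_u = 36*v^2 + 1,
  F = r_u · r_v = 36*u*v,
  G = r_v · r_v = 36*u^2 + 1.
Evaluating at (u, v) = (-1/2, 0): E = 1, F = 0, G = 10.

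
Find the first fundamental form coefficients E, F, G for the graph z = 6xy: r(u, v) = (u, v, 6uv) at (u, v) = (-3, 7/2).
E = 442;  F = -378;  G = 325

Partials: r_u = (1, 0, 6*v), r_v = (0, 1, 6*u). As functions of (u, v):
  E = r_u · r_u = 36*v^2 + 1,
  F = r_u · r_v = 36*u*v,
  G = r_v · r_v = 36*u^2 + 1.
Evaluating at (u, v) = (-3, 7/2): E = 442, F = -378, G = 325.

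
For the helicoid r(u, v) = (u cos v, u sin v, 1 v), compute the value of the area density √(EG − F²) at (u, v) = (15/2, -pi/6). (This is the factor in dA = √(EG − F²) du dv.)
√(EG − F²)|_{(15/2, -pi/6)} = sqrt(229)/2

E = 1, F = 0, G = u^2 + 1, so EG − F² = u^2 + 1. Taking the positive square root: √(EG − F²) = sqrt(u^2 + 1). At (u, v) = (15/2, -pi/6): sqrt(229)/2.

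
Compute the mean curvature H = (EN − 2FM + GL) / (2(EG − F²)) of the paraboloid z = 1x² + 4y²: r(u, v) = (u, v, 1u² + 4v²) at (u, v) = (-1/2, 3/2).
H = 153*sqrt(146)/21316

With E = 4*u^2 + 1, F = 16*u*v, G = 64*v^2 + 1, L = 2/sqrt(4*u^2 + 64*v^2 + 1), M = 0, N = 8/sqrt(4*u^2 + 64*v^2 + 1), assemble
  H = (EN − 2FM + GL) / (2(EG − F²)) = (16*u^2 + 64*v^2 + 5)/(4*u^2 + 64*v^2 + 1)^(3/2).
At (u, v) = (-1/2, 3/2): H = 153*sqrt(146)/21316.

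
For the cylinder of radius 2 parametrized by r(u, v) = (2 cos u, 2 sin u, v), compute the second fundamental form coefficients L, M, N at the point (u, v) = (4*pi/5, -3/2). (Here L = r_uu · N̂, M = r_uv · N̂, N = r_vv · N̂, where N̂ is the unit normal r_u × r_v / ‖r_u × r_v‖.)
L = -2;  M = 0;  N = 0

Compute the unit normal N̂(u, v) = (cos(u), sin(u), 0), and the second partials r_uu, r_uv, r_vv. Take dot products:
  L(u, v) = r_uu · N̂ = -2,
  M(u, v) = r_uv · N̂ = 0,
  N(u, v) = r_vv · N̂ = 0.
Evaluating at (u, v) = (4*pi/5, -3/2):
  L = -2, M = 0, N = 0.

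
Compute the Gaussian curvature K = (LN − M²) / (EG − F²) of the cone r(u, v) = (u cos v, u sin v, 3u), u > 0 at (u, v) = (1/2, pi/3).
K = 0

Coefficients of the first fundamental form: E = 10, F = 0, G = u^2.
Coefficients of the second fundamental form: L = 0, M = 0, N = 3*sqrt(10)*u^2/(10*Abs(u)).
Assemble K = (LN − M²)/(EG − F²) = 0. At (u, v) = (1/2, pi/3): K = 0.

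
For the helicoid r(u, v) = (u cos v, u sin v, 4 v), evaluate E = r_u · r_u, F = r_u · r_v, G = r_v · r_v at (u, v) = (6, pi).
E = 1;  F = 0;  G = 52

Partials: r_u = (cos(v), sin(v), 0), r_v = (-u*sin(v), u*cos(v), 4). As functions of (u, v):
  E = r_u · r_u = 1,
  F = r_u · r_v = 0,
  G = r_v · r_v = u^2 + 16.
Evaluating at (u, v) = (6, pi): E = 1, F = 0, G = 52.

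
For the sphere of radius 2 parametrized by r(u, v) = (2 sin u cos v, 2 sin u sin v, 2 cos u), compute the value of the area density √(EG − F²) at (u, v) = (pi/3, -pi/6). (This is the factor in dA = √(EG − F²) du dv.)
√(EG − F²)|_{(pi/3, -pi/6)} = 2*sqrt(3)

E = 4, F = 0, G = 4*sin(u)^2, so EG − F² = 16*sin(u)^2. Taking the positive square root: √(EG − F²) = 4*Abs(sin(u)). At (u, v) = (pi/3, -pi/6): 2*sqrt(3).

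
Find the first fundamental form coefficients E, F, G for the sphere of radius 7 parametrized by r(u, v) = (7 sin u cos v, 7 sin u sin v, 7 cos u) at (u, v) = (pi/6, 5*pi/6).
E = 49;  F = 0;  G = 49/4

Partials: r_u = (7*cos(u)*cos(v), 7*sin(v)*cos(u), -7*sin(u)), r_v = (-7*sin(u)*sin(v), 7*sin(u)*cos(v), 0). As functions of (u, v):
  E = r_u · r_u = 49,
  F = r_u · r_v = 0,
  G = r_v · r_v = 49*sin(u)^2.
Evaluating at (u, v) = (pi/6, 5*pi/6): E = 49, F = 0, G = 49/4.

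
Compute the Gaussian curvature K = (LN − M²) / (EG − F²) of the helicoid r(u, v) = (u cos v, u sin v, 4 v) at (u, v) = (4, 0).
K = -1/64

Coefficients of the first fundamental form: E = 1, F = 0, G = u^2 + 16.
Coefficients of the second fundamental form: L = 0, M = -4/sqrt(u^2 + 16), N = 0.
Assemble K = (LN − M²)/(EG − F²) = -16/(u^2 + 16)^2. At (u, v) = (4, 0): K = -1/64.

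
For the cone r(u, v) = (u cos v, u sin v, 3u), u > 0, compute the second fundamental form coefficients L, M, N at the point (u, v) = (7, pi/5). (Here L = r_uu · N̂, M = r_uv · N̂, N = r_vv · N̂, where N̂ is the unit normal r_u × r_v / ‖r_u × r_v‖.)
L = 0;  M = 0;  N = 21*sqrt(10)/10

Compute the unit normal N̂(u, v) = (-3*sqrt(10)*u*cos(v)/(10*Abs(u)), -3*sqrt(10)*u*sin(v)/(10*Abs(u)), sqrt(10)*u/(10*Abs(u))), and the second partials r_uu, r_uv, r_vv. Take dot products:
  L(u, v) = r_uu · N̂ = 0,
  M(u, v) = r_uv · N̂ = 0,
  N(u, v) = r_vv · N̂ = 3*sqrt(10)*u^2/(10*Abs(u)).
Evaluating at (u, v) = (7, pi/5):
  L = 0, M = 0, N = 21*sqrt(10)/10.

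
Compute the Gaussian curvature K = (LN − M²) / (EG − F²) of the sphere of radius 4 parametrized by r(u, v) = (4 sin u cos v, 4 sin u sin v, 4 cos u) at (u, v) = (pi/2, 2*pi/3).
K = 1/16

Coefficients of the first fundamental form: E = 16, F = 0, G = 16*sin(u)^2.
Coefficients of the second fundamental form: L = -4*sin(u)/Abs(sin(u)), M = 0, N = -4*sin(u)^3/Abs(sin(u)).
Assemble K = (LN − M²)/(EG − F²) = 1/16. At (u, v) = (pi/2, 2*pi/3): K = 1/16.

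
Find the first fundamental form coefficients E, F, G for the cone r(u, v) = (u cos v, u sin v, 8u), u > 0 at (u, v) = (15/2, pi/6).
E = 65;  F = 0;  G = 225/4

Partials: r_u = (cos(v), sin(v), 8), r_v = (-u*sin(v), u*cos(v), 0). As functions of (u, v):
  E = r_u · r_u = 65,
  F = r_u · r_v = 0,
  G = r_v · r_v = u^2.
Evaluating at (u, v) = (15/2, pi/6): E = 65, F = 0, G = 225/4.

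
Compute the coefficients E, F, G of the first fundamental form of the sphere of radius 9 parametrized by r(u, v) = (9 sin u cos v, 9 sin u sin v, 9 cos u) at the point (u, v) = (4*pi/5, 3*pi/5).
E = 81;  F = 0;  G = 405/8 - 81*sqrt(5)/8

Partials: r_u = (9*cos(u)*cos(v), 9*sin(v)*cos(u), -9*sin(u)), r_v = (-9*sin(u)*sin(v), 9*sin(u)*cos(v), 0). As functions of (u, v):
  E = r_u · r_u = 81,
  F = r_u · r_v = 0,
  G = r_v · r_v = 81*sin(u)^2.
Evaluating at (u, v) = (4*pi/5, 3*pi/5): E = 81, F = 0, G = 405/8 - 81*sqrt(5)/8.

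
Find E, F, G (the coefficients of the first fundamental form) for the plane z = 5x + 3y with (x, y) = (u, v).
E = 26;  F = 15;  G = 10

Compute partials: r_u = (1, 0, 5), r_v = (0, 1, 3). Then
  E = r_u · r_u = 26,
  F = r_u · r_v = 15,
  G = r_v · r_v = 10.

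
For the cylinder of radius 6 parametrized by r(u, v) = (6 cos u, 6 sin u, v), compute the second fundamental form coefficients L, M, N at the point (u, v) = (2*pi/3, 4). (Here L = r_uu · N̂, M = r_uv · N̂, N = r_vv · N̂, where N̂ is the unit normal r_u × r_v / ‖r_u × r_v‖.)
L = -6;  M = 0;  N = 0

Compute the unit normal N̂(u, v) = (cos(u), sin(u), 0), and the second partials r_uu, r_uv, r_vv. Take dot products:
  L(u, v) = r_uu · N̂ = -6,
  M(u, v) = r_uv · N̂ = 0,
  N(u, v) = r_vv · N̂ = 0.
Evaluating at (u, v) = (2*pi/3, 4):
  L = -6, M = 0, N = 0.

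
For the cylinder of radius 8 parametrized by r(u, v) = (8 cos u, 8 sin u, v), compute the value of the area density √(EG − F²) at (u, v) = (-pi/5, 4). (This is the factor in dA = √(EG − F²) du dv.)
√(EG − F²)|_{(-pi/5, 4)} = 8

E = 64, F = 0, G = 1, so EG − F² = 64. Taking the positive square root: √(EG − F²) = 8. At (u, v) = (-pi/5, 4): 8.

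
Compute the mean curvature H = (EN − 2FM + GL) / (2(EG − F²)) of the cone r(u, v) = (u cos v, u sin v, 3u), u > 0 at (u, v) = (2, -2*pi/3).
H = 3*sqrt(10)/40

With E = 10, F = 0, G = u^2, L = 0, M = 0, N = 3*sqrt(10)*u^2/(10*Abs(u)), assemble
  H = (EN − 2FM + GL) / (2(EG − F²)) = 3*sqrt(10)/(20*Abs(u)).
At (u, v) = (2, -2*pi/3): H = 3*sqrt(10)/40.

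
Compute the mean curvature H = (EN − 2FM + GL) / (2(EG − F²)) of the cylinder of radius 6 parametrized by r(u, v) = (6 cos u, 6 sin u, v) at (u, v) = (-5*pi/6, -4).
H = -1/12

With E = 36, F = 0, G = 1, L = -6, M = 0, N = 0, assemble
  H = (EN − 2FM + GL) / (2(EG − F²)) = -1/12.
At (u, v) = (-5*pi/6, -4): H = -1/12.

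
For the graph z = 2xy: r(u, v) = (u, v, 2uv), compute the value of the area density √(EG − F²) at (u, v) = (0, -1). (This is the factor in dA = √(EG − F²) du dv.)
√(EG − F²)|_{(0, -1)} = sqrt(5)

E = 4*v^2 + 1, F = 4*u*v, G = 4*u^2 + 1, so EG − F² = 4*u^2 + 4*v^2 + 1. Taking the positive square root: √(EG − F²) = sqrt(4*u^2 + 4*v^2 + 1). At (u, v) = (0, -1): sqrt(5).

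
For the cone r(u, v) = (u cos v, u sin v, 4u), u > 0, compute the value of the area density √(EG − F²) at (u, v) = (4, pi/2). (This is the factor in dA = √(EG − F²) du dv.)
√(EG − F²)|_{(4, pi/2)} = 4*sqrt(17)

E = 17, F = 0, G = u^2, so EG − F² = 17*u^2. Taking the positive square root: √(EG − F²) = sqrt(17)*Abs(u). At (u, v) = (4, pi/2): 4*sqrt(17).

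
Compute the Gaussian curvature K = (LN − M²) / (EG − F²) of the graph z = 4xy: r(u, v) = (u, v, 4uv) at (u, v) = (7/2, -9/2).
K = -16/271441

Coefficients of the first fundamental form: E = 16*v^2 + 1, F = 16*u*v, G = 16*u^2 + 1.
Coefficients of the second fundamental form: L = 0, M = 4/sqrt(16*u^2 + 16*v^2 + 1), N = 0.
Assemble K = (LN − M²)/(EG − F²) = -16/(256*u^4 + 512*u^2*v^2 + 32*u^2 + 256*v^4 + 32*v^2 + 1). At (u, v) = (7/2, -9/2): K = -16/271441.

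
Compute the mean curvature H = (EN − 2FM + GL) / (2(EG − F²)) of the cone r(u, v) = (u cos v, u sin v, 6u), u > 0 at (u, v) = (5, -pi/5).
H = 3*sqrt(37)/185

With E = 37, F = 0, G = u^2, L = 0, M = 0, N = 6*sqrt(37)*u^2/(37*Abs(u)), assemble
  H = (EN − 2FM + GL) / (2(EG − F²)) = 3*sqrt(37)/(37*Abs(u)).
At (u, v) = (5, -pi/5): H = 3*sqrt(37)/185.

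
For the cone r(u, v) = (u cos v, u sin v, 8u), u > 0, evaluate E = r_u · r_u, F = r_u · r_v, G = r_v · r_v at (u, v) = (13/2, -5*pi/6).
E = 65;  F = 0;  G = 169/4

Partials: r_u = (cos(v), sin(v), 8), r_v = (-u*sin(v), u*cos(v), 0). As functions of (u, v):
  E = r_u · r_u = 65,
  F = r_u · r_v = 0,
  G = r_v · r_v = u^2.
Evaluating at (u, v) = (13/2, -5*pi/6): E = 65, F = 0, G = 169/4.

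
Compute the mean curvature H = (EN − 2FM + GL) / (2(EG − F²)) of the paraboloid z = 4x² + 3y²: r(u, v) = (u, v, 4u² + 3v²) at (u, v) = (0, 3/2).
H = 331*sqrt(82)/6724

With E = 64*u^2 + 1, F = 48*u*v, G = 36*v^2 + 1, L = 8/sqrt(64*u^2 + 36*v^2 + 1), M = 0, N = 6/sqrt(64*u^2 + 36*v^2 + 1), assemble
  H = (EN − 2FM + GL) / (2(EG − F²)) = (192*u^2 + 144*v^2 + 7)/(64*u^2 + 36*v^2 + 1)^(3/2).
At (u, v) = (0, 3/2): H = 331*sqrt(82)/6724.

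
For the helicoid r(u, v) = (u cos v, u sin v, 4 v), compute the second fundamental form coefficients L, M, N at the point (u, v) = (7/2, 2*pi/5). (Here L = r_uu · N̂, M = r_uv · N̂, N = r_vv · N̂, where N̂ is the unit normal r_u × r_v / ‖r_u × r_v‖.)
L = 0;  M = -8*sqrt(113)/113;  N = 0

Compute the unit normal N̂(u, v) = (4*sin(v)/sqrt(u^2 + 16), -4*cos(v)/sqrt(u^2 + 16), u/sqrt(u^2 + 16)), and the second partials r_uu, r_uv, r_vv. Take dot products:
  L(u, v) = r_uu · N̂ = 0,
  M(u, v) = r_uv · N̂ = -4/sqrt(u^2 + 16),
  N(u, v) = r_vv · N̂ = 0.
Evaluating at (u, v) = (7/2, 2*pi/5):
  L = 0, M = -8*sqrt(113)/113, N = 0.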